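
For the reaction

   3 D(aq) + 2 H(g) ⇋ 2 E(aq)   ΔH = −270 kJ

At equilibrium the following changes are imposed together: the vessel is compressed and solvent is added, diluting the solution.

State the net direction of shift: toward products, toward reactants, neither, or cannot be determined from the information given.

Gas moles: reactants 2, products 0 (Δn_gas = -2). Compression shifts the system toward the side with fewer moles of gas — to the right.
Dilution lowers every aqueous concentration by the same factor. Δn_aq = 2 − 3 = -1, so the system shifts toward the side with more dissolved moles — to the left.
The individual effects push in opposite directions; without quantitative information the net direction cannot be determined.

cannot be determined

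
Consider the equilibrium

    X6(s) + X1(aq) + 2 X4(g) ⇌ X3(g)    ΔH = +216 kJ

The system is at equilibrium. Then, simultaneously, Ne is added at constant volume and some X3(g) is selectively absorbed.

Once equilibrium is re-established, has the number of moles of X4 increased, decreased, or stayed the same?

decreases

At constant volume, adding an inert gas leaves every reacting species' partial pressure unchanged, so Q is unchanged — no shift from this change.
Removing X3 (g), a product, drives the reaction to the right.
The net shift is to the right. X4 is a reactant, so its amount decreases.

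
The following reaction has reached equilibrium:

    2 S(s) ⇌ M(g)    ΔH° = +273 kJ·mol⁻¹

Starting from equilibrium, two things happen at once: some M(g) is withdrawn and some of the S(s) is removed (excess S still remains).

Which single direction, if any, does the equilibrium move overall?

Removing M (g), a product, drives the reaction to the right.
S is a pure solid; its activity is 1 regardless of amount, so Q is unaffected — no shift from this change.
Only the nonzero effect(s) matter; the net shift is to the right.

right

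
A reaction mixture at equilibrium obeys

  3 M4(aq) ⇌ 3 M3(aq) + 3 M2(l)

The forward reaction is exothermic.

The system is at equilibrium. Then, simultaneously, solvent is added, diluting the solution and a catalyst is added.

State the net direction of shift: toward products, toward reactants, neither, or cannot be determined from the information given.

no shift

Dilution scales every aqueous concentration by the same factor. Δn_aq = 3 − 3 = 0, so Q is unchanged — no shift.
A catalyst speeds both forward and reverse rates equally; it changes neither Q nor K — no shift from this change.
None of the changes alters Q relative to K, so there is no net shift.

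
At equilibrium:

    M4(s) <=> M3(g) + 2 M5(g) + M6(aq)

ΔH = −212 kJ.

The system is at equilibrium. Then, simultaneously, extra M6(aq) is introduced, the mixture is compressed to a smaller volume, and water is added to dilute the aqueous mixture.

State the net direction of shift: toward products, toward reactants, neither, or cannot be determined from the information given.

Adding M6 (aq), a product, drives the reaction to the left.
Gas moles: reactants 0, products 3 (Δn_gas = +3). Compression shifts the system toward the side with fewer moles of gas — to the left.
Dilution lowers every aqueous concentration by the same factor. Δn_aq = 1 − 0 = +1, so the system shifts toward the side with more dissolved moles — to the right.
The individual effects push in opposite directions; without quantitative information the net direction cannot be determined.

cannot be determined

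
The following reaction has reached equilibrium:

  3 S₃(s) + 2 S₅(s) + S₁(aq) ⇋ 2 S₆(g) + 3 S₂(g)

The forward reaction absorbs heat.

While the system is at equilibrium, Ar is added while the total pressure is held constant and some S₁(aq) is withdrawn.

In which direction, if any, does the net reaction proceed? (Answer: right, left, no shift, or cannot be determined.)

Adding inert gas at constant total pressure expands the volume and lowers every reacting partial pressure. With Δn_gas = 5 − 0 = +5, Q moves away from K toward the side with fewer gas moles, so the system shifts toward the side with more gas moles — to the right.
Removing S₁ (aq), a reactant, drives the reaction to the left.
The individual effects push in opposite directions; without quantitative information the net direction cannot be determined.

cannot be determined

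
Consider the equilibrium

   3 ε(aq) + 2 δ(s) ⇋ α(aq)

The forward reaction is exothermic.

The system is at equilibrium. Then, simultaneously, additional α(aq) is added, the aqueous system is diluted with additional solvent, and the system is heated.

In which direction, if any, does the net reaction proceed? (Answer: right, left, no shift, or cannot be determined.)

left

Adding α (aq), a product, drives the reaction to the left.
Dilution lowers every aqueous concentration by the same factor. Δn_aq = 1 − 3 = -2, so the system shifts toward the side with more dissolved moles — to the left.
The forward reaction is exothermic. Raising T favours the endothermic direction — shift to the left.
All effects act in the same direction — net shift to the left.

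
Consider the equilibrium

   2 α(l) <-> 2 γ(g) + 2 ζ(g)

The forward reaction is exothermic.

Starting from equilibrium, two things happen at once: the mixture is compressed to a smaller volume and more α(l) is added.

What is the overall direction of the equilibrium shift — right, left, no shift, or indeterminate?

Gas moles: reactants 0, products 4 (Δn_gas = +4). Compression shifts the system toward the side with fewer moles of gas — to the left.
α is a pure liquid; its activity is 1 regardless of amount, so Q is unaffected — no shift from this change.
Only the nonzero effect(s) matter; the net shift is to the left.

left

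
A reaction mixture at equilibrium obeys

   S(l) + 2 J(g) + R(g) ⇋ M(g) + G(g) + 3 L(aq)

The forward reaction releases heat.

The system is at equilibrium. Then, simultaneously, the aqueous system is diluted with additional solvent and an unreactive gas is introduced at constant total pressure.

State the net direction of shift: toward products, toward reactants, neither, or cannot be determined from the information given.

Dilution lowers every aqueous concentration by the same factor. Δn_aq = 3 − 0 = +3, so the system shifts toward the side with more dissolved moles — to the right.
Adding inert gas at constant total pressure expands the volume and lowers every reacting partial pressure. With Δn_gas = 2 − 3 = -1, Q moves away from K toward the side with fewer gas moles, so the system shifts toward the side with more gas moles — to the left.
The individual effects push in opposite directions; without quantitative information the net direction cannot be determined.

cannot be determined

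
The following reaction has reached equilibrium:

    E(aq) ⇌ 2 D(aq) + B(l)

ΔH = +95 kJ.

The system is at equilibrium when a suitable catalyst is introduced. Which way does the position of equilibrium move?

no shift

A catalyst speeds both forward and reverse rates equally; it changes neither Q nor K — no shift from this change.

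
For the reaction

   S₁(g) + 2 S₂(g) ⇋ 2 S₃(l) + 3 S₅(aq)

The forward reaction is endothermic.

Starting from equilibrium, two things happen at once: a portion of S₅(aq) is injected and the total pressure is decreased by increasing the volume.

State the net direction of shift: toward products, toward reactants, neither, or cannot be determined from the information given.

left

Adding S₅ (aq), a product, drives the reaction to the left.
Gas moles: reactants 3, products 0 (Δn_gas = -3). Expansion shifts the system toward the side with more moles of gas — to the left.
All effects act in the same direction — net shift to the left.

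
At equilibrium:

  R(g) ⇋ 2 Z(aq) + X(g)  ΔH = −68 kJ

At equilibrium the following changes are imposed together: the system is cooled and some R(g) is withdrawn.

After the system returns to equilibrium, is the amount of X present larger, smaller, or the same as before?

The forward reaction is exothermic. Lowering T favours the exothermic direction — shift to the right.
Removing R (g), a reactant, drives the reaction to the left.
The two effects oppose each other, so the net shift — and hence the change in X — cannot be determined from the given information.

cannot be determined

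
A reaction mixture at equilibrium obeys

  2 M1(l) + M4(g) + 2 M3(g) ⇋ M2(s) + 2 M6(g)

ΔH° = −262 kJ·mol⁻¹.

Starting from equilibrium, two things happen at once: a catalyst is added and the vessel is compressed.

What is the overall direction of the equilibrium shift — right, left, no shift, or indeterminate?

A catalyst speeds both forward and reverse rates equally; it changes neither Q nor K — no shift from this change.
Gas moles: reactants 3, products 2 (Δn_gas = -1). Compression shifts the system toward the side with fewer moles of gas — to the right.
Only the nonzero effect(s) matter; the net shift is to the right.

right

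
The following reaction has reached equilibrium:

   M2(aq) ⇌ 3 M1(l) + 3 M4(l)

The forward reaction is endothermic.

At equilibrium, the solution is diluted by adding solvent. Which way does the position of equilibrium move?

Dilution lowers every aqueous concentration by the same factor. Δn_aq = 0 − 1 = -1, so the system shifts toward the side with more dissolved moles — to the left.

left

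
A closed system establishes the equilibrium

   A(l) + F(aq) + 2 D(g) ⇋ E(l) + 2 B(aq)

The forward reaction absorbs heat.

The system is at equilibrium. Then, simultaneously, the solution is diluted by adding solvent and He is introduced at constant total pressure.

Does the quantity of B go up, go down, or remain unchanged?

Dilution lowers every aqueous concentration by the same factor. Δn_aq = 2 − 1 = +1, so the system shifts toward the side with more dissolved moles — to the right.
Adding inert gas at constant total pressure expands the volume and lowers every reacting partial pressure. With Δn_gas = 0 − 2 = -2, Q moves away from K toward the side with fewer gas moles, so the system shifts toward the side with more gas moles — to the left.
The two effects oppose each other, so the net shift — and hence the change in B — cannot be determined from the given information.

cannot be determined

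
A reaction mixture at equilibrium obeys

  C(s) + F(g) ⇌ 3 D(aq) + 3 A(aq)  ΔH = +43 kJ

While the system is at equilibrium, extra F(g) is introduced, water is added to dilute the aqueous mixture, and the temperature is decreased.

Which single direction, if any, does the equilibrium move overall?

Adding F (g), a reactant, drives the reaction to the right.
Dilution lowers every aqueous concentration by the same factor. Δn_aq = 6 − 0 = +6, so the system shifts toward the side with more dissolved moles — to the right.
The forward reaction is endothermic. Lowering T favours the exothermic direction — shift to the left.
The individual effects push in opposite directions; without quantitative information the net direction cannot be determined.

cannot be determined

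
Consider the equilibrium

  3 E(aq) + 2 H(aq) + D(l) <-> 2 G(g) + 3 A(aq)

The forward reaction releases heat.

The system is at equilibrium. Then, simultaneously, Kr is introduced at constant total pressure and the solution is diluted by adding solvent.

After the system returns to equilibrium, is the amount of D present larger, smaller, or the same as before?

Adding inert gas at constant total pressure expands the volume and lowers every reacting partial pressure. With Δn_gas = 2 − 0 = +2, Q moves away from K toward the side with fewer gas moles, so the system shifts toward the side with more gas moles — to the right.
Dilution lowers every aqueous concentration by the same factor. Δn_aq = 3 − 5 = -2, so the system shifts toward the side with more dissolved moles — to the left.
The two effects oppose each other, so the net shift — and hence the change in D — cannot be determined from the given information.

cannot be determined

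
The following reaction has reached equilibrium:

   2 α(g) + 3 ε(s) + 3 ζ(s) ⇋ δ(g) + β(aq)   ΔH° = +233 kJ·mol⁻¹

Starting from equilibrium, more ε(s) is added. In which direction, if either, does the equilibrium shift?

ε is a pure solid; its activity is 1 regardless of amount, so Q is unaffected — no shift from this change.

no shift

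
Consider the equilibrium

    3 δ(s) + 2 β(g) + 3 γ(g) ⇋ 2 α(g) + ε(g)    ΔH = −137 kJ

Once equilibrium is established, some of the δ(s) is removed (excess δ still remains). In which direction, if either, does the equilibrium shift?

δ is a pure solid; its activity is 1 regardless of amount, so Q is unaffected — no shift from this change.

no shift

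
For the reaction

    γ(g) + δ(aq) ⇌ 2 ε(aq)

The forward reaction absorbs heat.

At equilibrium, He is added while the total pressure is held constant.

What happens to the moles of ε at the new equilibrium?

Adding inert gas at constant total pressure expands the volume and lowers every reacting partial pressure. With Δn_gas = 0 − 1 = -1, Q moves away from K toward the side with fewer gas moles, so the system shifts toward the side with more gas moles — to the left.
The net shift is to the left. ε is a product, so its amount decreases.

decreases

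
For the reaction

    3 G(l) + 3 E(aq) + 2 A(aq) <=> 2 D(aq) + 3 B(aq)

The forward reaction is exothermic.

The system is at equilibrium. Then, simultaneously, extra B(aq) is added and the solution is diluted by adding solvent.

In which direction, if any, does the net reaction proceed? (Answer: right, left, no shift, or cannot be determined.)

left

Adding B (aq), a product, drives the reaction to the left.
Dilution scales every aqueous concentration by the same factor. Δn_aq = 5 − 5 = 0, so Q is unchanged — no shift.
Only the nonzero effect(s) matter; the net shift is to the left.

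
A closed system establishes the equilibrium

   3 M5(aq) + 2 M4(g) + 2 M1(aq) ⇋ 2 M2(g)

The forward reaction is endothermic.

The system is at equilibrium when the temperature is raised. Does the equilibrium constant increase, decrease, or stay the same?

increases

K depends on temperature via the van 't Hoff relation. The forward reaction is endothermic, so raising T increases K.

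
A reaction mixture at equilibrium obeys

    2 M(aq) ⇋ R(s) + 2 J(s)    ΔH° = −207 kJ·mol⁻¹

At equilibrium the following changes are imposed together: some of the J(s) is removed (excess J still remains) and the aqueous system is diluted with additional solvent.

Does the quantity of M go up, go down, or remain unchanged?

J is a pure solid; its activity is 1 regardless of amount, so Q is unaffected — no shift from this change.
Dilution lowers every aqueous concentration by the same factor. Δn_aq = 0 − 2 = -2, so the system shifts toward the side with more dissolved moles — to the left.
The net shift is to the left. M is a reactant, so its amount increases.

increases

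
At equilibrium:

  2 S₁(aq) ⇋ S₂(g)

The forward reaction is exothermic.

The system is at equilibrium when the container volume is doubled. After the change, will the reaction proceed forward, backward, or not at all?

Gas moles: reactants 0, products 1 (Δn_gas = +1). Expansion shifts the system toward the side with more moles of gas — to the right.

right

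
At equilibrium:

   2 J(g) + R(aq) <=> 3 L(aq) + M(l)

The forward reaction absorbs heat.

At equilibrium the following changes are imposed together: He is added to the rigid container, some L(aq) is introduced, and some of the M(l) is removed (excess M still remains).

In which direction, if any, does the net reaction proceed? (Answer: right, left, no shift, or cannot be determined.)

left

At constant volume, adding an inert gas leaves every reacting species' partial pressure unchanged, so Q is unchanged — no shift from this change.
Adding L (aq), a product, drives the reaction to the left.
M is a pure liquid; its activity is 1 regardless of amount, so Q is unaffected — no shift from this change.
Only the nonzero effect(s) matter; the net shift is to the left.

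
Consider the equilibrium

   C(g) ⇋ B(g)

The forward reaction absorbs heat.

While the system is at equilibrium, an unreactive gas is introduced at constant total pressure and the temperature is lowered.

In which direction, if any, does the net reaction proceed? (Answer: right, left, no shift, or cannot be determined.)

left

Adding inert gas at constant total pressure expands the volume, scaling every reacting partial pressure by the same factor. Δn_gas = 1 − 1 = 0, so Q is unchanged — no shift.
The forward reaction is endothermic. Lowering T favours the exothermic direction — shift to the left.
Only the nonzero effect(s) matter; the net shift is to the left.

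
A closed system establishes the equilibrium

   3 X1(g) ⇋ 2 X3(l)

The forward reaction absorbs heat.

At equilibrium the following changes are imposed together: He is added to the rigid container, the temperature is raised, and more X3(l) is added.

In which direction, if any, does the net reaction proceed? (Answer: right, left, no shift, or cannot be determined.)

At constant volume, adding an inert gas leaves every reacting species' partial pressure unchanged, so Q is unchanged — no shift from this change.
The forward reaction is endothermic. Raising T favours the endothermic direction — shift to the right.
X3 is a pure liquid; its activity is 1 regardless of amount, so Q is unaffected — no shift from this change.
Only the nonzero effect(s) matter; the net shift is to the right.

right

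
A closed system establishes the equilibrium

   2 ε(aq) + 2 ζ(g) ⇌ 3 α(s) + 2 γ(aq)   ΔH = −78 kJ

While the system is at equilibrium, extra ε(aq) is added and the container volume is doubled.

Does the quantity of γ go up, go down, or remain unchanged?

cannot be determined

Adding ε (aq), a reactant, drives the reaction to the right.
Gas moles: reactants 2, products 0 (Δn_gas = -2). Expansion shifts the system toward the side with more moles of gas — to the left.
The two effects oppose each other, so the net shift — and hence the change in γ — cannot be determined from the given information.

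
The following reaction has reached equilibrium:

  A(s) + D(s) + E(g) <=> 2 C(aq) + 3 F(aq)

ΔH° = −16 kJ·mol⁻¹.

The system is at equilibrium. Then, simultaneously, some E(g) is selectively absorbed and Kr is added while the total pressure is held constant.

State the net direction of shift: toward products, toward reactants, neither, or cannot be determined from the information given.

Removing E (g), a reactant, drives the reaction to the left.
Adding inert gas at constant total pressure expands the volume and lowers every reacting partial pressure. With Δn_gas = 0 − 1 = -1, Q moves away from K toward the side with fewer gas moles, so the system shifts toward the side with more gas moles — to the left.
All effects act in the same direction — net shift to the left.

left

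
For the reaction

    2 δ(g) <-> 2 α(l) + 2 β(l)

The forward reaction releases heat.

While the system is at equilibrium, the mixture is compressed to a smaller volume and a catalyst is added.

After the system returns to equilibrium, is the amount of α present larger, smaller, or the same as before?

increases

Gas moles: reactants 2, products 0 (Δn_gas = -2). Compression shifts the system toward the side with fewer moles of gas — to the right.
A catalyst speeds both forward and reverse rates equally; it changes neither Q nor K — no shift from this change.
The net shift is to the right. α is a product, so its amount increases.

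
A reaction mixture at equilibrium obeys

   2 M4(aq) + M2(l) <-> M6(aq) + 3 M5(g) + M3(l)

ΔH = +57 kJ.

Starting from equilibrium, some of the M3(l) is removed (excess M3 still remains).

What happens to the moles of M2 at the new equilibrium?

M3 is a pure liquid; its activity is 1 regardless of amount, so Q is unaffected — no shift from this change.
No net shift occurs, so the amount of M2 is unchanged.

unchanged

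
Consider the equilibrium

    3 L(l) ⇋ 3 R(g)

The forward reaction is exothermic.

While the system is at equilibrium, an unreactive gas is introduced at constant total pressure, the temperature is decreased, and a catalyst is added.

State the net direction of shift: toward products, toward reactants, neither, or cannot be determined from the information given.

right

Adding inert gas at constant total pressure expands the volume and lowers every reacting partial pressure. With Δn_gas = 3 − 0 = +3, Q moves away from K toward the side with fewer gas moles, so the system shifts toward the side with more gas moles — to the right.
The forward reaction is exothermic. Lowering T favours the exothermic direction — shift to the right.
A catalyst speeds both forward and reverse rates equally; it changes neither Q nor K — no shift from this change.
Only the nonzero effect(s) matter; the net shift is to the right.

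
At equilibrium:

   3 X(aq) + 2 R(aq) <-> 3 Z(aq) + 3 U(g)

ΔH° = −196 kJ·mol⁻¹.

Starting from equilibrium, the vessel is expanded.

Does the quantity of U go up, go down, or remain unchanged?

increases

Gas moles: reactants 0, products 3 (Δn_gas = +3). Expansion shifts the system toward the side with more moles of gas — to the right.
The net shift is to the right. U is a product, so its amount increases.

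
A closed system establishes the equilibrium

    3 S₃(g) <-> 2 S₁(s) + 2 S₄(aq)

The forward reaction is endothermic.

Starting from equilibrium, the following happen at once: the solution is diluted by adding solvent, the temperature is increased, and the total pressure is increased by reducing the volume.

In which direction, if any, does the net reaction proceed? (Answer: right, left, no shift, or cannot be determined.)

right

Dilution lowers every aqueous concentration by the same factor. Δn_aq = 2 − 0 = +2, so the system shifts toward the side with more dissolved moles — to the right.
The forward reaction is endothermic. Raising T favours the endothermic direction — shift to the right.
Gas moles: reactants 3, products 0 (Δn_gas = -3). Compression shifts the system toward the side with fewer moles of gas — to the right.
All effects act in the same direction — net shift to the right.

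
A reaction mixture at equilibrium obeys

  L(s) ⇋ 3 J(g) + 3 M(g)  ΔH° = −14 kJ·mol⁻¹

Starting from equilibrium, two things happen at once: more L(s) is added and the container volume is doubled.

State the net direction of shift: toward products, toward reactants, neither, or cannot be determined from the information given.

L is a pure solid; its activity is 1 regardless of amount, so Q is unaffected — no shift from this change.
Gas moles: reactants 0, products 6 (Δn_gas = +6). Expansion shifts the system toward the side with more moles of gas — to the right.
Only the nonzero effect(s) matter; the net shift is to the right.

right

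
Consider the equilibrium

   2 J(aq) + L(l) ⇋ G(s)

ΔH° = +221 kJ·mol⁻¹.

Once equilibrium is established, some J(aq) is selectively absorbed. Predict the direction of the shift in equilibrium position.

Removing J (aq), a reactant, drives the reaction to the left.

left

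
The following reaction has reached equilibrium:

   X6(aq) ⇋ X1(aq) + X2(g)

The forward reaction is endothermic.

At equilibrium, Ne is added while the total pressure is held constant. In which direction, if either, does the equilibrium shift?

Adding inert gas at constant total pressure expands the volume and lowers every reacting partial pressure. With Δn_gas = 1 − 0 = +1, Q moves away from K toward the side with fewer gas moles, so the system shifts toward the side with more gas moles — to the right.

right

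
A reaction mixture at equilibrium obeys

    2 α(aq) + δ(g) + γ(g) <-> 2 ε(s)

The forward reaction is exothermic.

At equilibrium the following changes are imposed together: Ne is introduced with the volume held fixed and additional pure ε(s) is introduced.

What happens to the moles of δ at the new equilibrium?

At constant volume, adding an inert gas leaves every reacting species' partial pressure unchanged, so Q is unchanged — no shift from this change.
ε is a pure solid; its activity is 1 regardless of amount, so Q is unaffected — no shift from this change.
No net shift occurs, so the amount of δ is unchanged.

unchanged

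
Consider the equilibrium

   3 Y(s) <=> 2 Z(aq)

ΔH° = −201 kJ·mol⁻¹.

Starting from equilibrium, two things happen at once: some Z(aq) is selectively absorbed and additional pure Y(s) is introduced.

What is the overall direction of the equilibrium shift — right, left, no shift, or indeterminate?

right

Removing Z (aq), a product, drives the reaction to the right.
Y is a pure solid; its activity is 1 regardless of amount, so Q is unaffected — no shift from this change.
Only the nonzero effect(s) matter; the net shift is to the right.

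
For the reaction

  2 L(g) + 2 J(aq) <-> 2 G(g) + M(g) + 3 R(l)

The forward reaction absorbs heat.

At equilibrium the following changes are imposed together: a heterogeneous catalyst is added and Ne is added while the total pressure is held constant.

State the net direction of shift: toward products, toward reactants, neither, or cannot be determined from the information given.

A catalyst speeds both forward and reverse rates equally; it changes neither Q nor K — no shift from this change.
Adding inert gas at constant total pressure expands the volume and lowers every reacting partial pressure. With Δn_gas = 3 − 2 = +1, Q moves away from K toward the side with fewer gas moles, so the system shifts toward the side with more gas moles — to the right.
Only the nonzero effect(s) matter; the net shift is to the right.

right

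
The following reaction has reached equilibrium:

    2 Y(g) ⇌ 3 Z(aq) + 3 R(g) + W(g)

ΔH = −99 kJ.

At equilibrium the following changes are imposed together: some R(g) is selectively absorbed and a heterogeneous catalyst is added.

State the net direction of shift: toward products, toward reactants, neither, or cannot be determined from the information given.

Removing R (g), a product, drives the reaction to the right.
A catalyst speeds both forward and reverse rates equally; it changes neither Q nor K — no shift from this change.
Only the nonzero effect(s) matter; the net shift is to the right.

right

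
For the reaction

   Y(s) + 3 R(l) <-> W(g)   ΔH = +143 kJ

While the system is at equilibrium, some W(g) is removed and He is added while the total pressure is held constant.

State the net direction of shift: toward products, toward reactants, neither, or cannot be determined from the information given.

right

Removing W (g), a product, drives the reaction to the right.
Adding inert gas at constant total pressure expands the volume and lowers every reacting partial pressure. With Δn_gas = 1 − 0 = +1, Q moves away from K toward the side with fewer gas moles, so the system shifts toward the side with more gas moles — to the right.
All effects act in the same direction — net shift to the right.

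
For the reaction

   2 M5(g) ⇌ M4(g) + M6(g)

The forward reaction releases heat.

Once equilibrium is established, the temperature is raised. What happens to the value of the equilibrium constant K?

K depends on temperature via the van 't Hoff relation. The forward reaction is exothermic, so raising T decreases K.

decreases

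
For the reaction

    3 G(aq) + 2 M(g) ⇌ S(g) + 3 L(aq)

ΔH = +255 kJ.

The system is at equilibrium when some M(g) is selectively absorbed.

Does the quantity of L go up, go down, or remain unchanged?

decreases

Removing M (g), a reactant, drives the reaction to the left.
The net shift is to the left. L is a product, so its amount decreases.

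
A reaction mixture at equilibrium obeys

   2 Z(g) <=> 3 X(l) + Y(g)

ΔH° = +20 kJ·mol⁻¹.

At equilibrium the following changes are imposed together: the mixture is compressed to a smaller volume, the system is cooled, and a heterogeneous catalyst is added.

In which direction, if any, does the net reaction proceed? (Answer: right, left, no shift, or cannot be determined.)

cannot be determined

Gas moles: reactants 2, products 1 (Δn_gas = -1). Compression shifts the system toward the side with fewer moles of gas — to the right.
The forward reaction is endothermic. Lowering T favours the exothermic direction — shift to the left.
A catalyst speeds both forward and reverse rates equally; it changes neither Q nor K — no shift from this change.
The individual effects push in opposite directions; without quantitative information the net direction cannot be determined.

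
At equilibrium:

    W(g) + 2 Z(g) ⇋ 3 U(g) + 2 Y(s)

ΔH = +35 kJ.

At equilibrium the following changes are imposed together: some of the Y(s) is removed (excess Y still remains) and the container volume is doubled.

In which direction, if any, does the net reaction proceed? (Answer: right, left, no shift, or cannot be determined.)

no shift

Y is a pure solid; its activity is 1 regardless of amount, so Q is unaffected — no shift from this change.
Gas moles: reactants 3, products 3. Δn_gas = 0, so a volume change leaves Q equal to K — no shift from this change.
None of the changes alters Q relative to K, so there is no net shift.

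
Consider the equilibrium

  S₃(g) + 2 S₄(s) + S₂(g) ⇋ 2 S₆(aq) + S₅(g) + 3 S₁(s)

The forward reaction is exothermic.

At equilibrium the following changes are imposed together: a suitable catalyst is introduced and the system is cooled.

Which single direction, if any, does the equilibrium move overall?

right

A catalyst speeds both forward and reverse rates equally; it changes neither Q nor K — no shift from this change.
The forward reaction is exothermic. Lowering T favours the exothermic direction — shift to the right.
Only the nonzero effect(s) matter; the net shift is to the right.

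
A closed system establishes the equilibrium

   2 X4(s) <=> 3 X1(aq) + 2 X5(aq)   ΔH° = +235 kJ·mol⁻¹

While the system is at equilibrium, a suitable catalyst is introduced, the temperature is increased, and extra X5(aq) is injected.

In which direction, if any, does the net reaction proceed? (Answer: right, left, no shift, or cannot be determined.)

cannot be determined

A catalyst speeds both forward and reverse rates equally; it changes neither Q nor K — no shift from this change.
The forward reaction is endothermic. Raising T favours the endothermic direction — shift to the right.
Adding X5 (aq), a product, drives the reaction to the left.
The individual effects push in opposite directions; without quantitative information the net direction cannot be determined.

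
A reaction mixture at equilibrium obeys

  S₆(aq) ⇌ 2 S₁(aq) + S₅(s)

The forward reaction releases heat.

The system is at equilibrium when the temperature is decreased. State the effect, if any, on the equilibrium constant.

increases

K depends on temperature via the van 't Hoff relation. The forward reaction is exothermic, so lowering T increases K.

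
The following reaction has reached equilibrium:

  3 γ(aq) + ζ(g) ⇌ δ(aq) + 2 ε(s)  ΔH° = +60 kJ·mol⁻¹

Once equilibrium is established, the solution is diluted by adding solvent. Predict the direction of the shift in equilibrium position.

Dilution lowers every aqueous concentration by the same factor. Δn_aq = 1 − 3 = -2, so the system shifts toward the side with more dissolved moles — to the left.

left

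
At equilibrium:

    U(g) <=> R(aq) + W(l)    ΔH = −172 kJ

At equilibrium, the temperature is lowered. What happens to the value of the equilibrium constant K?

increases

K depends on temperature via the van 't Hoff relation. The forward reaction is exothermic, so lowering T increases K.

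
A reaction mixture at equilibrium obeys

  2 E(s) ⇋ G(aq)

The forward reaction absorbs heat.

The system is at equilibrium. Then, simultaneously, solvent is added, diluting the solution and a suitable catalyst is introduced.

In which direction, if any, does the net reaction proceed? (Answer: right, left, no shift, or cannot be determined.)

right

Dilution lowers every aqueous concentration by the same factor. Δn_aq = 1 − 0 = +1, so the system shifts toward the side with more dissolved moles — to the right.
A catalyst speeds both forward and reverse rates equally; it changes neither Q nor K — no shift from this change.
Only the nonzero effect(s) matter; the net shift is to the right.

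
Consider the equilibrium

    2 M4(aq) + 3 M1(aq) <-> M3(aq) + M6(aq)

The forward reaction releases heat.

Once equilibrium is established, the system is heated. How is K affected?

K depends on temperature via the van 't Hoff relation. The forward reaction is exothermic, so raising T decreases K.

decreases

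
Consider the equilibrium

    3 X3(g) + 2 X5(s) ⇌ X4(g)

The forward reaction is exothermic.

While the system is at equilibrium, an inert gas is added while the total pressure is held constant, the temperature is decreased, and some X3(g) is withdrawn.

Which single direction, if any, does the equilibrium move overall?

cannot be determined

Adding inert gas at constant total pressure expands the volume and lowers every reacting partial pressure. With Δn_gas = 1 − 3 = -2, Q moves away from K toward the side with fewer gas moles, so the system shifts toward the side with more gas moles — to the left.
The forward reaction is exothermic. Lowering T favours the exothermic direction — shift to the right.
Removing X3 (g), a reactant, drives the reaction to the left.
The individual effects push in opposite directions; without quantitative information the net direction cannot be determined.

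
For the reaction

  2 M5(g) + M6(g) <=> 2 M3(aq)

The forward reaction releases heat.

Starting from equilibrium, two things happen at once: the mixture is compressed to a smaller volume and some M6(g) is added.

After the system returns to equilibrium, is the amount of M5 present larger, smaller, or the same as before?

decreases

Gas moles: reactants 3, products 0 (Δn_gas = -3). Compression shifts the system toward the side with fewer moles of gas — to the right.
Adding M6 (g), a reactant, drives the reaction to the right.
The net shift is to the right. M5 is a reactant, so its amount decreases.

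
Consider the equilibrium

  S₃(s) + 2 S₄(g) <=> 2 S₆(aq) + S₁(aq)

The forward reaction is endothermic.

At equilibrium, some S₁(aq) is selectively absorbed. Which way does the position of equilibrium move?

right

Removing S₁ (aq), a product, drives the reaction to the right.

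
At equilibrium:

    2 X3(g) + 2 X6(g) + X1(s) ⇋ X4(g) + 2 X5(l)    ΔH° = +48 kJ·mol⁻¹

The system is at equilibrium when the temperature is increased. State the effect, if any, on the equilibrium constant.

increases

K depends on temperature via the van 't Hoff relation. The forward reaction is endothermic, so raising T increases K.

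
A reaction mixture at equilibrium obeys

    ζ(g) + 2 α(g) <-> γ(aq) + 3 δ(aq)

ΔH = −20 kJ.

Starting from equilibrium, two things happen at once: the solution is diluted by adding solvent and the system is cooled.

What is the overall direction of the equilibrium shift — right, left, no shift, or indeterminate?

right

Dilution lowers every aqueous concentration by the same factor. Δn_aq = 4 − 0 = +4, so the system shifts toward the side with more dissolved moles — to the right.
The forward reaction is exothermic. Lowering T favours the exothermic direction — shift to the right.
All effects act in the same direction — net shift to the right.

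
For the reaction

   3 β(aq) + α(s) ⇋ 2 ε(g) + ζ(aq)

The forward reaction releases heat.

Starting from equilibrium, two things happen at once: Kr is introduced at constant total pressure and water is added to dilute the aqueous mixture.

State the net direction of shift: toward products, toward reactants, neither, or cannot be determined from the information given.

cannot be determined

Adding inert gas at constant total pressure expands the volume and lowers every reacting partial pressure. With Δn_gas = 2 − 0 = +2, Q moves away from K toward the side with fewer gas moles, so the system shifts toward the side with more gas moles — to the right.
Dilution lowers every aqueous concentration by the same factor. Δn_aq = 1 − 3 = -2, so the system shifts toward the side with more dissolved moles — to the left.
The individual effects push in opposite directions; without quantitative information the net direction cannot be determined.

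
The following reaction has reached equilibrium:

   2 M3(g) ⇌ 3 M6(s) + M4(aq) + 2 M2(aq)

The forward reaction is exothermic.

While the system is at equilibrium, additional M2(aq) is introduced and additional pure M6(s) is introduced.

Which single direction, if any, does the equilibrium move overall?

left

Adding M2 (aq), a product, drives the reaction to the left.
M6 is a pure solid; its activity is 1 regardless of amount, so Q is unaffected — no shift from this change.
Only the nonzero effect(s) matter; the net shift is to the left.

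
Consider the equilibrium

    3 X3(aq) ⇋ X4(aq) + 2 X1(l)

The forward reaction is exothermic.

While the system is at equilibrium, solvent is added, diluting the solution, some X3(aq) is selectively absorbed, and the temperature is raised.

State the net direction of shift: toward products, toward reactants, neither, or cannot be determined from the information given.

left

Dilution lowers every aqueous concentration by the same factor. Δn_aq = 1 − 3 = -2, so the system shifts toward the side with more dissolved moles — to the left.
Removing X3 (aq), a reactant, drives the reaction to the left.
The forward reaction is exothermic. Raising T favours the endothermic direction — shift to the left.
All effects act in the same direction — net shift to the left.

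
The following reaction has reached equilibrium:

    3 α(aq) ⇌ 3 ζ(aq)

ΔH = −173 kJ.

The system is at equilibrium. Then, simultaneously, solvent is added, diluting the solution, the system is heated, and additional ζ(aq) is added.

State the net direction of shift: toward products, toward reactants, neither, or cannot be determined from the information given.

Dilution scales every aqueous concentration by the same factor. Δn_aq = 3 − 3 = 0, so Q is unchanged — no shift.
The forward reaction is exothermic. Raising T favours the endothermic direction — shift to the left.
Adding ζ (aq), a product, drives the reaction to the left.
Only the nonzero effect(s) matter; the net shift is to the left.

left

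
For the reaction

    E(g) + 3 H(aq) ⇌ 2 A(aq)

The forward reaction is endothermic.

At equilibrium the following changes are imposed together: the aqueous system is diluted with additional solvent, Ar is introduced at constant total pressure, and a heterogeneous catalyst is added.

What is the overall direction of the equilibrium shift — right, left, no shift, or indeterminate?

Dilution lowers every aqueous concentration by the same factor. Δn_aq = 2 − 3 = -1, so the system shifts toward the side with more dissolved moles — to the left.
Adding inert gas at constant total pressure expands the volume and lowers every reacting partial pressure. With Δn_gas = 0 − 1 = -1, Q moves away from K toward the side with fewer gas moles, so the system shifts toward the side with more gas moles — to the left.
A catalyst speeds both forward and reverse rates equally; it changes neither Q nor K — no shift from this change.
Only the nonzero effect(s) matter; the net shift is to the left.

left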